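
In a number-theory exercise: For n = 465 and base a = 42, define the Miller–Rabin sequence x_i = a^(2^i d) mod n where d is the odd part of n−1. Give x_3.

n − 1 = 464 = 2^4 · 29, so s = 4 and d = 29.
x_0 = 42^29 mod 465 = 327.
x_1 = 327^2 mod 465 = 444.
x_2 = 444^2 mod 465 = 441.
x_3 = 441^2 mod 465 = 111.

111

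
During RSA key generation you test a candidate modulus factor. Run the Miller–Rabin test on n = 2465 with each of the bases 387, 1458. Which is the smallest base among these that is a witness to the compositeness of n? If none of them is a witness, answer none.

n − 1 = 2464 = 2^5 · 77, so s = 5 and d = 77.
Base 387: x_0 = 387^77 mod 2465 = 302. x_0 is neither 1 nor 2464, so continue squaring. x_1 = 302^2 mod 2465 = 2464. x_1 ≡ −1, so 387 is not a witness.
Base 1458: x_0 = 1458^77 mod 2465 = 1288. x_0 is neither 1 nor 2464, so continue squaring. x_1 = 1288^2 mod 2465 = 2464. x_1 ≡ −1, so 1458 is not a witness.
No listed base is a witness for 2465.

none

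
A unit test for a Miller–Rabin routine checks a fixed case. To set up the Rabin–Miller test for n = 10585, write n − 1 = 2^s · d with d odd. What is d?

Halving: 10584 → 5292 → 2646 → 1323; 1323 is odd.
So 10584 = 2^3 · 1323.

1323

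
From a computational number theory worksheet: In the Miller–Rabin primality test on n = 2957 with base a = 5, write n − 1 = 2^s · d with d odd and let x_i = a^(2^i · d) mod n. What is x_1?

2956

n − 1 = 2956 = 2^2 · 739, so s = 2 and d = 739.
Repeated squaring mod 2957: 5^1 ≡ 5, 5^2 ≡ 25, 5^4 ≡ 625, 5^8 ≡ 301, 5^16 ≡ 1891, 5^32 ≡ 868, 5^64 ≡ 2346, 5^128 ≡ 739, 5^256 ≡ 2033, 5^512 ≡ 2160.
739 = 512 + 128 + 64 + 32 + 2 + 1, so 5^739 ≡ 2160·739·2346·868·25·5 ≡ 1222 (mod 2957).
x_0 = 1222.
x_1 = 1222^2 mod 2957 = 2956.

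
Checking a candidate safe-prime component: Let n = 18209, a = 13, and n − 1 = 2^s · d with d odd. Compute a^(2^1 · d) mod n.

n − 1 = 18208 = 2^5 · 569, so s = 5 and d = 569.
x_0 = 13^569 mod 18209 = 8701.
x_1 = 8701^2 mod 18209 = 12588.

12588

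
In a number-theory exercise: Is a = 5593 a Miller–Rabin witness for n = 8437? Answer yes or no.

n − 1 = 8436 = 2^2 · 2109, so s = 2 and d = 2109.
Repeated squaring mod 8437: 5593^1 ≡ 5593, 5593^2 ≡ 5690, 5593^4 ≡ 3331, 5593^8 ≡ 906, 5593^16 ≡ 2447, 5593^32 ≡ 5976, 5593^64 ≡ 7192, 5593^128 ≡ 6054, 5593^256 ≡ 588, 5593^512 ≡ 8264, 5593^1024 ≡ 4618, 5593^2048 ≡ 5625.
2109 = 2048 + 32 + 16 + 8 + 4 + 1, so 5593^2109 ≡ 5625·5976·2447·906·3331·5593 ≡ 6917 (mod 8437).
x_0 = 5593^2109 mod 8437 = 6917.
x_0 is neither 1 nor 8436, so continue squaring.
x_1 = 6917^2 mod 8437 = 7099.
Reached i = s−1 = 1 without hitting −1: 5593 is a Miller–Rabin witness and 8437 is composite.

yes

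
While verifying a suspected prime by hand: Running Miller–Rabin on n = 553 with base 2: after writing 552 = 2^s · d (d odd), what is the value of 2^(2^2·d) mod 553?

8

n − 1 = 552 = 2^3 · 69, so s = 3 and d = 69.
x_0 = 2^69 mod 553 = 526.
x_1 = 526^2 mod 553 = 176.
x_2 = 176^2 mod 553 = 8.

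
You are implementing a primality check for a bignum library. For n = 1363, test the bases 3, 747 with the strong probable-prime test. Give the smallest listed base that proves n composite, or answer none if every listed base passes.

n − 1 = 1362 = 2^1 · 681, so s = 1 and d = 681.
Base 3: x_0 = 3^681 mod 1363 = 108. x_0 ∉ {1, 1362} and s = 1, so 3 is a Miller–Rabin witness and 1363 is composite.
Base 747: x_0 = 747^681 mod 1363 = 1343. x_0 ∉ {1, 1362} and s = 1, so 747 is a Miller–Rabin witness and 1363 is composite.
The smallest witness among the given bases is 3.

3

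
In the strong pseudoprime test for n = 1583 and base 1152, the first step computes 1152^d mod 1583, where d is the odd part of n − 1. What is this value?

1

n − 1 = 1582 = 2^1 · 791, so s = 1 and d = 791.
Repeated squaring mod 1583: 1152^1 ≡ 1152, 1152^2 ≡ 550, 1152^4 ≡ 147, 1152^8 ≡ 1030, 1152^16 ≡ 290, 1152^32 ≡ 201, 1152^64 ≡ 826, 1152^128 ≡ 3, 1152^256 ≡ 9, 1152^512 ≡ 81.
791 = 512 + 256 + 16 + 4 + 2 + 1, so 1152^791 ≡ 81·9·290·147·550·1152 ≡ 1 (mod 1583).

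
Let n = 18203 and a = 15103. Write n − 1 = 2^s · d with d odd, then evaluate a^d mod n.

10340

n − 1 = 18202 = 2^1 · 9101, so s = 1 and d = 9101.
15103^9101 mod 18203 = 10340.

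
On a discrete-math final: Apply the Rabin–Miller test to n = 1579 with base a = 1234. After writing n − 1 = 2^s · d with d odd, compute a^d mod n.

n − 1 = 1578 = 2^1 · 789, so s = 1 and d = 789.
Repeated squaring mod 1579: 1234^1 ≡ 1234, 1234^2 ≡ 600, 1234^4 ≡ 1567, 1234^8 ≡ 144, 1234^16 ≡ 209, 1234^32 ≡ 1048, 1234^64 ≡ 899, 1234^128 ≡ 1332, 1234^256 ≡ 1007, 1234^512 ≡ 331.
789 = 512 + 256 + 16 + 4 + 1, so 1234^789 ≡ 331·1007·209·1567·1234 ≡ 1 (mod 1579).

1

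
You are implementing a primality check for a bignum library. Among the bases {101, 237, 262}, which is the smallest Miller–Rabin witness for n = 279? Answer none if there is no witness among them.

101

n − 1 = 278 = 2^1 · 139, so s = 1 and d = 139.
Base 101: x_0 = 101^139 mod 279 = 128. x_0 ∉ {1, 278} and s = 1, so 101 is a Miller–Rabin witness and 279 is composite.
Base 237: x_0 = 237^139 mod 279 = 9. x_0 ∉ {1, 278} and s = 1, so 237 is a Miller–Rabin witness and 279 is composite.
Base 262: x_0 = 262^139 mod 279 = 100. x_0 ∉ {1, 278} and s = 1, so 262 is a Miller–Rabin witness and 279 is composite.
The smallest witness among the given bases is 101.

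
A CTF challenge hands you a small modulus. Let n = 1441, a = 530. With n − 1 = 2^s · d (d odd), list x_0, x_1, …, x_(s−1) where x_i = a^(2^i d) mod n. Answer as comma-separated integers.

1198, 1409, 1024, 969, 870

n − 1 = 1440 = 2^5 · 45, so s = 5 and d = 45.
x_0 = 530^45 mod 1441 = 1198.
x_1 = 1198^2 mod 1441 = 1409.
x_2 = 1409^2 mod 1441 = 1024.
x_3 = 1024^2 mod 1441 = 969.
x_4 = 969^2 mod 1441 = 870.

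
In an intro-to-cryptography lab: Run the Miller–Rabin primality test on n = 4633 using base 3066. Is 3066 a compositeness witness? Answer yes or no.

n − 1 = 4632 = 2^3 · 579, so s = 3 and d = 579.
x_0 = 3066^579 mod 4633 = 1567.
x_0 is neither 1 nor 4632, so continue squaring.
x_1 = 1567^2 mod 4633 = 4632.
x_1 ≡ −1, so 3066 is not a witness.

no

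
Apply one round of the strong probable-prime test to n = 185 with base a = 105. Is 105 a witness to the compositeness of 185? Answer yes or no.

yes

n − 1 = 184 = 2^3 · 23, so s = 3 and d = 23.
Repeated squaring mod 185: 105^1 ≡ 105, 105^2 ≡ 110, 105^4 ≡ 75, 105^8 ≡ 75, 105^16 ≡ 75.
23 = 16 + 4 + 2 + 1, so 105^23 ≡ 75·75·110·105 ≡ 80 (mod 185).
x_0 = 105^23 mod 185 = 80.
x_0 is neither 1 nor 184, so continue squaring.
x_1 = 80^2 mod 185 = 110.
x_2 = 110^2 mod 185 = 75.
Reached i = s−1 = 2 without hitting −1: 105 is a Miller–Rabin witness and 185 is composite.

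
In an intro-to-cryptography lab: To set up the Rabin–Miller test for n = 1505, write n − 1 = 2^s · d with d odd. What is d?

47

Halving: 1504 → 752 → 376 → 188 → 94 → 47; 47 is odd.
So 1504 = 2^5 · 47.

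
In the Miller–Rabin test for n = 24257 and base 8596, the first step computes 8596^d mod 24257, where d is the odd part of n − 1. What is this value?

8596

n − 1 = 24256 = 2^6 · 379, so s = 6 and d = 379.
8596^379 mod 24257 = 8596.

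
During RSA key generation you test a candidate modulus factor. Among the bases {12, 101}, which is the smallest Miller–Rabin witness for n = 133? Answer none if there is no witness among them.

n − 1 = 132 = 2^2 · 33, so s = 2 and d = 33.
Base 12: x_0 = 12^33 mod 133 = 132. x_0 = 132 ≡ −1, so 12 is not a witness.
Base 101: x_0 = 101^33 mod 133 = 125. x_0 is neither 1 nor 132, so continue squaring. x_1 = 125^2 mod 133 = 64. Reached i = s−1 = 1 without hitting −1: 101 is a Miller–Rabin witness and 133 is composite.
The smallest witness among the given bases is 101.

101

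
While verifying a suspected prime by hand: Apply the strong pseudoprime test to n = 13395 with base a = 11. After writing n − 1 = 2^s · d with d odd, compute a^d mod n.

1151

n − 1 = 13394 = 2^1 · 6697, so s = 1 and d = 6697.
By repeated squaring, 11^6697 ≡ 1151 (mod 13395).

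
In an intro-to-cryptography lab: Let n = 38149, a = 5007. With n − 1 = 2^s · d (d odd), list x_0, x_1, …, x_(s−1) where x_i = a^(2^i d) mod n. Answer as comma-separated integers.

n − 1 = 38148 = 2^2 · 9537, so s = 2 and d = 9537.
x_0 = 5007^9537 mod 38149 = 29254.
x_1 = 29254^2 mod 38149 = 38148.

29254, 38148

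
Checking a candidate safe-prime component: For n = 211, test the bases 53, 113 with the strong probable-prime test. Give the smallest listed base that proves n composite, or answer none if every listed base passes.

n − 1 = 210 = 2^1 · 105, so s = 1 and d = 105.
Base 53: x_0 = 53^105 mod 211 = 1. x_0 = 1, so 53 is not a witness.
Base 113: x_0 = 113^105 mod 211 = 1. x_0 = 1, so 113 is not a witness.
No listed base is a witness for 211.

none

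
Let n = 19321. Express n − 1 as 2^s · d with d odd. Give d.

2415

Halving: 19320 → 9660 → 4830 → 2415; 2415 is odd.
So 19320 = 2^3 · 2415.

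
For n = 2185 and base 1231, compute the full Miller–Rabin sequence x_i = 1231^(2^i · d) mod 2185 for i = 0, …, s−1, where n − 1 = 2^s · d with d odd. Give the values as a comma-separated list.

n − 1 = 2184 = 2^3 · 273, so s = 3 and d = 273.
x_0 = 1231^273 mod 2185 = 1361.
x_1 = 1361^2 mod 2185 = 1626.
x_2 = 1626^2 mod 2185 = 26.

1361, 1626, 26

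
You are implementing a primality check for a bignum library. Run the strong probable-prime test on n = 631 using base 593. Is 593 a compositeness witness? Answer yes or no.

no

n − 1 = 630 = 2^1 · 315, so s = 1 and d = 315.
Repeated squaring mod 631: 593^1 ≡ 593, 593^2 ≡ 182, 593^4 ≡ 312, 593^8 ≡ 170, 593^16 ≡ 505, 593^32 ≡ 101, 593^64 ≡ 105, 593^128 ≡ 298, 593^256 ≡ 464.
315 = 256 + 32 + 16 + 8 + 2 + 1, so 593^315 ≡ 464·101·505·170·182·593 ≡ 1 (mod 631).
x_0 = 593^315 mod 631 = 1.
x_0 = 1, so 593 is not a witness.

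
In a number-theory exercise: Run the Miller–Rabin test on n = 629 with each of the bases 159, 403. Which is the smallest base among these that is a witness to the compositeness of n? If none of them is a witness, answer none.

159

n − 1 = 628 = 2^2 · 157, so s = 2 and d = 157.
Base 159: x_0 = 159^157 mod 629 = 418. x_0 is neither 1 nor 628, so continue squaring. x_1 = 418^2 mod 629 = 491. Reached i = s−1 = 1 without hitting −1: 159 is a Miller–Rabin witness and 629 is composite.
Base 403: x_0 = 403^157 mod 629 = 626. x_0 is neither 1 nor 628, so continue squaring. x_1 = 626^2 mod 629 = 9. Reached i = s−1 = 1 without hitting −1: 403 is a Miller–Rabin witness and 629 is composite.
The smallest witness among the given bases is 159.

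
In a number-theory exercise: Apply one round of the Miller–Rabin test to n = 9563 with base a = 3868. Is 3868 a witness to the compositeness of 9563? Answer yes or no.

yes

n − 1 = 9562 = 2^1 · 4781, so s = 1 and d = 4781.
x_0 = 3868^4781 mod 9563 = 6204.
x_0 ∉ {1, 9562} and s = 1, so 3868 is a Miller–Rabin witness and 9563 is composite.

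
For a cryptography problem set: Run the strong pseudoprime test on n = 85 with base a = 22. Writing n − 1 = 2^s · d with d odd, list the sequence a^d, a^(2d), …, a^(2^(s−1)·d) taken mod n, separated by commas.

n − 1 = 84 = 2^2 · 21, so s = 2 and d = 21.
x_0 = 22^21 mod 85 = 82.
x_1 = 82^2 mod 85 = 9.

82, 9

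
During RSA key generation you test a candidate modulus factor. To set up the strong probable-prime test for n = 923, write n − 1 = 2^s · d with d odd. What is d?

Halving: 922 → 461; 461 is odd.
So 922 = 2^1 · 461.

461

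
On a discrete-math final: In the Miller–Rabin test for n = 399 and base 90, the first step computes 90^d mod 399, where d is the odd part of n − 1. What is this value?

90

n − 1 = 398 = 2^1 · 199, so s = 1 and d = 199.
90^199 mod 399 = 90.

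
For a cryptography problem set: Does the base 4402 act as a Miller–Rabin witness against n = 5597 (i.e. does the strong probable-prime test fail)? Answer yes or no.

yes

n − 1 = 5596 = 2^2 · 1399, so s = 2 and d = 1399.
By repeated squaring, 4402^1399 ≡ 2547 (mod 5597).
x_0 = 4402^1399 mod 5597 = 2547.
x_0 is neither 1 nor 5596, so continue squaring.
x_1 = 2547^2 mod 5597 = 286.
Reached i = s−1 = 1 without hitting −1: 4402 is a Miller–Rabin witness and 5597 is composite.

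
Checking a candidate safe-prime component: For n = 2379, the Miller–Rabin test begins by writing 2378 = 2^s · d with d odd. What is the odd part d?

1189

Halving: 2378 → 1189; 1189 is odd.
So 2378 = 2^1 · 1189.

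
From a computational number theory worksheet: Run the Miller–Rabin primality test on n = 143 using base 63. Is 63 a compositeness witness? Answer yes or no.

n − 1 = 142 = 2^1 · 71, so s = 1 and d = 71.
x_0 = 63^71 mod 143 = 19.
x_0 ∉ {1, 142} and s = 1, so 63 is a Miller–Rabin witness and 143 is composite.

yes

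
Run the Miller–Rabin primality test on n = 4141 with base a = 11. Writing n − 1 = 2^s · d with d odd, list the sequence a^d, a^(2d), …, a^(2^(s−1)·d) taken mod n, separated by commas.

2392, 2943

n − 1 = 4140 = 2^2 · 1035, so s = 2 and d = 1035.
x_0 = 11^1035 mod 4141 = 2392.
x_1 = 2392^2 mod 4141 = 2943.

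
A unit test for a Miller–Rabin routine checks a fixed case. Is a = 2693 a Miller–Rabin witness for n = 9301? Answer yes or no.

no

n − 1 = 9300 = 2^2 · 2325, so s = 2 and d = 2325.
Repeated squaring mod 9301: 2693^1 ≡ 2693, 2693^2 ≡ 6770, 2693^4 ≡ 6873, 2693^8 ≡ 7651, 2693^16 ≡ 6608, 2693^32 ≡ 6770, 2693^64 ≡ 6873, 2693^128 ≡ 7651, 2693^256 ≡ 6608, 2693^512 ≡ 6770, 2693^1024 ≡ 6873, 2693^2048 ≡ 7651.
2325 = 2048 + 256 + 16 + 4 + 1, so 2693^2325 ≡ 7651·6608·6608·6873·2693 ≡ 9300 (mod 9301).
x_0 = 2693^2325 mod 9301 = 9300.
x_0 = 9300 ≡ −1, so 2693 is not a witness.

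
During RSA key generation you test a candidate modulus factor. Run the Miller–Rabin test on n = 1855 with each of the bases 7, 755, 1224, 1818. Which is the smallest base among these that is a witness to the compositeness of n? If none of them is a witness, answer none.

7

n − 1 = 1854 = 2^1 · 927, so s = 1 and d = 927.
Base 7: x_0 = 7^927 mod 1855 = 938. x_0 ∉ {1, 1854} and s = 1, so 7 is a Miller–Rabin witness and 1855 is composite.
Base 755: x_0 = 755^927 mod 1855 = 895. x_0 ∉ {1, 1854} and s = 1, so 755 is a Miller–Rabin witness and 1855 is composite.
Base 1224: x_0 = 1224^927 mod 1855 = 1154. x_0 ∉ {1, 1854} and s = 1, so 1224 is a Miller–Rabin witness and 1855 is composite.
Base 1818: x_0 = 1818^927 mod 1855 = 1777. x_0 ∉ {1, 1854} and s = 1, so 1818 is a Miller–Rabin witness and 1855 is composite.
The smallest witness among the given bases is 7.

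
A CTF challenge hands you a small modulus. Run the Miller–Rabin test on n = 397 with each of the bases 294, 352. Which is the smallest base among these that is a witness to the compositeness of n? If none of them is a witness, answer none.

none

n − 1 = 396 = 2^2 · 99, so s = 2 and d = 99.
Base 294: x_0 = 294^99 mod 397 = 63. x_0 is neither 1 nor 396, so continue squaring. x_1 = 63^2 mod 397 = 396. x_1 ≡ −1, so 294 is not a witness.
Base 352: x_0 = 352^99 mod 397 = 63. x_0 is neither 1 nor 396, so continue squaring. x_1 = 63^2 mod 397 = 396. x_1 ≡ −1, so 352 is not a witness.
No listed base is a witness for 397.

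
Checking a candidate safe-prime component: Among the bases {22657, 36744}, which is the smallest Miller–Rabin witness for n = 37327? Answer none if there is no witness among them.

22657

n − 1 = 37326 = 2^1 · 18663, so s = 1 and d = 18663.
Base 22657: x_0 = 22657^18663 mod 37327 = 30644. x_0 ∉ {1, 37326} and s = 1, so 22657 is a Miller–Rabin witness and 37327 is composite.
Base 36744: x_0 = 36744^18663 mod 37327 = 10008. x_0 ∉ {1, 37326} and s = 1, so 36744 is a Miller–Rabin witness and 37327 is composite.
The smallest witness among the given bases is 22657.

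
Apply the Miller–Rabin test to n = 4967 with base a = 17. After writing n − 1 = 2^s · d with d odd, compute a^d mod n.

n − 1 = 4966 = 2^1 · 2483, so s = 1 and d = 2483.
17^2483 mod 4967 = 4966.

4966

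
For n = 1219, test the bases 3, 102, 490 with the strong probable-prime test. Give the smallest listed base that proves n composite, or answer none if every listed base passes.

n − 1 = 1218 = 2^1 · 609, so s = 1 and d = 609.
Base 3: x_0 = 3^609 mod 1219 = 403. x_0 ∉ {1, 1218} and s = 1, so 3 is a Miller–Rabin witness and 1219 is composite.
Base 102: x_0 = 102^609 mod 1219 = 1017. x_0 ∉ {1, 1218} and s = 1, so 102 is a Miller–Rabin witness and 1219 is composite.
Base 490: x_0 = 490^609 mod 1219 = 175. x_0 ∉ {1, 1218} and s = 1, so 490 is a Miller–Rabin witness and 1219 is composite.
The smallest witness among the given bases is 3.

3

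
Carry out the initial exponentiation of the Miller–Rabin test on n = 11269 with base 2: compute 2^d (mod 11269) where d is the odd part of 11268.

n − 1 = 11268 = 2^2 · 2817, so s = 2 and d = 2817.
Repeated squaring mod 11269: 2^1 ≡ 2, 2^2 ≡ 4, 2^4 ≡ 16, 2^8 ≡ 256, 2^16 ≡ 9191, 2^32 ≡ 2057, 2^64 ≡ 5374, 2^128 ≡ 8698, 2^256 ≡ 6407, 2^512 ≡ 7951, 2^1024 ≡ 10580, 2^2048 ≡ 1423.
2817 = 2048 + 512 + 256 + 1, so 2^2817 ≡ 1423·7951·6407·2 ≡ 102 (mod 11269).

102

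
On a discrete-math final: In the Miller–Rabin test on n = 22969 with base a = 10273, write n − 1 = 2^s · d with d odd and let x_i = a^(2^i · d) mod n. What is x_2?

16407

n − 1 = 22968 = 2^3 · 2871, so s = 3 and d = 2871.
x_0 = 10273^2871 mod 22969 = 14536.
x_1 = 14536^2 mod 22969 = 3465.
x_2 = 3465^2 mod 22969 = 16407.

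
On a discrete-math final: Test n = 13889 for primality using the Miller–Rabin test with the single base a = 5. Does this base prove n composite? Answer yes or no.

n − 1 = 13888 = 2^6 · 217, so s = 6 and d = 217.
x_0 = 5^217 mod 13889 = 12507.
x_0 is neither 1 nor 13888, so continue squaring.
x_1 = 12507^2 mod 13889 = 7131.
x_2 = 7131^2 mod 13889 = 3532.
x_3 = 3532^2 mod 13889 = 2702.
x_4 = 2702^2 mod 13889 = 9079.
x_5 = 9079^2 mod 13889 = 10915.
Reached i = s−1 = 5 without hitting −1: 5 is a Miller–Rabin witness and 13889 is composite.

yes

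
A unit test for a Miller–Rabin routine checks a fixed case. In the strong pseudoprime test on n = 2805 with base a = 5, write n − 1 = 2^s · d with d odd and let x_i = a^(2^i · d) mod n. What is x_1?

n − 1 = 2804 = 2^2 · 701, so s = 2 and d = 701.
x_0 = 5^701 mod 2805 = 2315.
x_1 = 2315^2 mod 2805 = 1675.

1675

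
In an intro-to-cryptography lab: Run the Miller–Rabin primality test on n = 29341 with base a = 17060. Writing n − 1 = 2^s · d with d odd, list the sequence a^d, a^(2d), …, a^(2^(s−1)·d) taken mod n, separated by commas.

29340, 1

n − 1 = 29340 = 2^2 · 7335, so s = 2 and d = 7335.
x_0 = 17060^7335 mod 29341 = 29340.
x_1 = 29340^2 mod 29341 = 1.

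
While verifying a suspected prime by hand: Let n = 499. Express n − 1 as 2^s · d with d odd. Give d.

Halving: 498 → 249; 249 is odd.
So 498 = 2^1 · 249.

249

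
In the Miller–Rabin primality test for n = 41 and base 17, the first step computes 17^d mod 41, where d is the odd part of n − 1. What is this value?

n − 1 = 40 = 2^3 · 5, so s = 3 and d = 5.
17^5 mod 41 = 27.

27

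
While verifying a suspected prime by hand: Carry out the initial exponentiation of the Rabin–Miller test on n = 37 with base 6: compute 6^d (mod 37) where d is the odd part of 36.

n − 1 = 36 = 2^2 · 9, so s = 2 and d = 9.
6^9 mod 37 = 6.

6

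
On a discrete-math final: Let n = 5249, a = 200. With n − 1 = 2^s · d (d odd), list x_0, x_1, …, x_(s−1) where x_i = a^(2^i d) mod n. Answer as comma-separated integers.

n − 1 = 5248 = 2^7 · 41, so s = 7 and d = 41.
x_0 = 200^41 mod 5249 = 1286.
x_1 = 1286^2 mod 5249 = 361.
x_2 = 361^2 mod 5249 = 4345.
x_3 = 4345^2 mod 5249 = 3621.
x_4 = 3621^2 mod 5249 = 4888.
x_5 = 4888^2 mod 5249 = 4345.
x_6 = 4345^2 mod 5249 = 3621.

1286, 361, 4345, 3621, 4888, 4345, 3621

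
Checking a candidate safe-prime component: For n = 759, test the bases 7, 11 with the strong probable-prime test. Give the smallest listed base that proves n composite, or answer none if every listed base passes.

7

n − 1 = 758 = 2^1 · 379, so s = 1 and d = 379.
Base 7: x_0 = 7^379 mod 759 = 316. x_0 ∉ {1, 758} and s = 1, so 7 is a Miller–Rabin witness and 759 is composite.
Base 11: x_0 = 11^379 mod 759 = 143. x_0 ∉ {1, 758} and s = 1, so 11 is a Miller–Rabin witness and 759 is composite.
The smallest witness among the given bases is 7.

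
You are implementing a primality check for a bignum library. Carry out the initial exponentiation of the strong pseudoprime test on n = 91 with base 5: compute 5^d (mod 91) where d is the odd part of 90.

n − 1 = 90 = 2^1 · 45, so s = 1 and d = 45.
5^45 mod 91 = 83.

83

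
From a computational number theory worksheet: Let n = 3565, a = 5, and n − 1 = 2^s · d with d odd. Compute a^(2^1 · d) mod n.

2140

n − 1 = 3564 = 2^2 · 891, so s = 2 and d = 891.
By repeated squaring, 5^891 ≡ 3380 (mod 3565).
x_0 = 3380.
x_1 = 3380^2 mod 3565 = 2140.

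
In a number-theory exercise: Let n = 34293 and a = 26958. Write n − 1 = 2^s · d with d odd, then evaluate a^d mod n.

n − 1 = 34292 = 2^2 · 8573, so s = 2 and d = 8573.
26958^8573 mod 34293 = 31158.

31158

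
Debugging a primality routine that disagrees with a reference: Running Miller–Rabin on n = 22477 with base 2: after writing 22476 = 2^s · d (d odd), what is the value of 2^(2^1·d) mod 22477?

n − 1 = 22476 = 2^2 · 5619, so s = 2 and d = 5619.
Repeated squaring mod 22477: 2^1 ≡ 2, 2^2 ≡ 4, 2^4 ≡ 16, 2^8 ≡ 256, 2^16 ≡ 20582, 2^32 ≡ 17182, 2^64 ≡ 8206, 2^128 ≡ 19821, 2^256 ≡ 19035, 2^512 ≡ 1985, 2^1024 ≡ 6750, 2^2048 ≡ 1621, 2^4096 ≡ 20309.
5619 = 4096 + 1024 + 256 + 128 + 64 + 32 + 16 + 2 + 1, so 2^5619 ≡ 20309·6750·19035·19821·8206·17182·20582·4·2 ≡ 8 (mod 22477).
x_0 = 8.
x_1 = 8^2 mod 22477 = 64.

64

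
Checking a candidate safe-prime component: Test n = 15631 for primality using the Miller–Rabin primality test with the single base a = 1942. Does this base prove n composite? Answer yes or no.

no

n − 1 = 15630 = 2^1 · 7815, so s = 1 and d = 7815.
x_0 = 1942^7815 mod 15631 = 15630.
x_0 = 15630 ≡ −1, so 1942 is not a witness.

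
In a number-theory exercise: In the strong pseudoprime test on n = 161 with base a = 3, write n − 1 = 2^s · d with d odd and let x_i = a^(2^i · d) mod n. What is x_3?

n − 1 = 160 = 2^5 · 5, so s = 5 and d = 5.
x_0 = 3^5 mod 161 = 82.
x_1 = 82^2 mod 161 = 123.
x_2 = 123^2 mod 161 = 156.
x_3 = 156^2 mod 161 = 25.

25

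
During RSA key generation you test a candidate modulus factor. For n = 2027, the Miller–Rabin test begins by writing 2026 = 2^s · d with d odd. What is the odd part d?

Halving: 2026 → 1013; 1013 is odd.
So 2026 = 2^1 · 1013.

1013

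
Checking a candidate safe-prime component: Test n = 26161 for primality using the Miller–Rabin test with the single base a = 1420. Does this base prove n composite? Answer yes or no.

n − 1 = 26160 = 2^4 · 1635, so s = 4 and d = 1635.
x_0 = 1420^1635 mod 26161 = 16086.
x_0 is neither 1 nor 26160, so continue squaring.
x_1 = 16086^2 mod 26161 = 945.
x_2 = 945^2 mod 26161 = 3551.
x_3 = 3551^2 mod 26161 = 26160.
x_3 ≡ −1, so 1420 is not a witness.

no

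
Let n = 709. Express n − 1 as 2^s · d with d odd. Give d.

177

Halving: 708 → 354 → 177; 177 is odd.
So 708 = 2^2 · 177.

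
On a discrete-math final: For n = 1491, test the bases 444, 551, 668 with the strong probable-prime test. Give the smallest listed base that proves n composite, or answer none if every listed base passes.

444

n − 1 = 1490 = 2^1 · 745, so s = 1 and d = 745.
Base 444: x_0 = 444^745 mod 1491 = 108. x_0 ∉ {1, 1490} and s = 1, so 444 is a Miller–Rabin witness and 1491 is composite.
Base 551: x_0 = 551^745 mod 1491 = 782. x_0 ∉ {1, 1490} and s = 1, so 551 is a Miller–Rabin witness and 1491 is composite.
Base 668: x_0 = 668^745 mod 1491 = 332. x_0 ∉ {1, 1490} and s = 1, so 668 is a Miller–Rabin witness and 1491 is composite.
The smallest witness among the given bases is 444.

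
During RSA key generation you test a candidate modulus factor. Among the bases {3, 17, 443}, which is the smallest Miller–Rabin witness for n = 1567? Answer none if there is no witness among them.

n − 1 = 1566 = 2^1 · 783, so s = 1 and d = 783.
Base 3: x_0 = 3^783 mod 1567 = 1566. x_0 = 1566 ≡ −1, so 3 is not a witness.
Base 17: x_0 = 17^783 mod 1567 = 1566. x_0 = 1566 ≡ −1, so 17 is not a witness.
Base 443: x_0 = 443^783 mod 1567 = 1566. x_0 = 1566 ≡ −1, so 443 is not a witness.
No listed base is a witness for 1567.

none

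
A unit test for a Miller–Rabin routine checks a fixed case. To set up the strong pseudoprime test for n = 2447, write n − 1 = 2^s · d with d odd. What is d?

Halving: 2446 → 1223; 1223 is odd.
So 2446 = 2^1 · 1223.

1223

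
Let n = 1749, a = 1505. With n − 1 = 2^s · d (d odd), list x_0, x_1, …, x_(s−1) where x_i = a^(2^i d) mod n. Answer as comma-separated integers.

n − 1 = 1748 = 2^2 · 437, so s = 2 and d = 437.
x_0 = 1505^437 mod 1749 = 422.
x_1 = 422^2 mod 1749 = 1435.

422, 1435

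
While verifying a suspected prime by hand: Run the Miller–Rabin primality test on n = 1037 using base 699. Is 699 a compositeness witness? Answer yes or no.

n − 1 = 1036 = 2^2 · 259, so s = 2 and d = 259.
x_0 = 699^259 mod 1037 = 756.
x_0 is neither 1 nor 1036, so continue squaring.
x_1 = 756^2 mod 1037 = 149.
Reached i = s−1 = 1 without hitting −1: 699 is a Miller–Rabin witness and 1037 is composite.

yes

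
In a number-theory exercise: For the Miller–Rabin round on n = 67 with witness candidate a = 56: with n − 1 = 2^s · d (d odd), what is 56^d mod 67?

1

n − 1 = 66 = 2^1 · 33, so s = 1 and d = 33.
By repeated squaring, 56^33 ≡ 1 (mod 67).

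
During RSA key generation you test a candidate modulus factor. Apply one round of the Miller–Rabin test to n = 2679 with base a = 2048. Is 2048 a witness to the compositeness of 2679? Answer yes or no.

yes

n − 1 = 2678 = 2^1 · 1339, so s = 1 and d = 1339.
x_0 = 2048^1339 mod 2679 = 89.
x_0 ∉ {1, 2678} and s = 1, so 2048 is a Miller–Rabin witness and 2679 is composite.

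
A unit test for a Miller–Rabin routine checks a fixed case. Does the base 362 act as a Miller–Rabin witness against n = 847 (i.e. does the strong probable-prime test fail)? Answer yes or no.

n − 1 = 846 = 2^1 · 423, so s = 1 and d = 423.
x_0 = 362^423 mod 847 = 846.
x_0 = 846 ≡ −1, so 362 is not a witness.

no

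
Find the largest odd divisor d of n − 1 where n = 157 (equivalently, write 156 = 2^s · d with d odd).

39

Halving: 156 → 78 → 39; 39 is odd.
So 156 = 2^2 · 39.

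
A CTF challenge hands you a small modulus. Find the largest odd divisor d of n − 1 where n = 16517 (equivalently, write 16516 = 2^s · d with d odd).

4129

Halving: 16516 → 8258 → 4129; 4129 is odd.
So 16516 = 2^2 · 4129.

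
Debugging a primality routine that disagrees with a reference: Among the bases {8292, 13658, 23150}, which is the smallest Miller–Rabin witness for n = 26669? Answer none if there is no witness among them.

n − 1 = 26668 = 2^2 · 6667, so s = 2 and d = 6667.
Base 8292: x_0 = 8292^6667 mod 26669 = 8017. x_0 is neither 1 nor 26668, so continue squaring. x_1 = 8017^2 mod 26669 = 26668. x_1 ≡ −1, so 8292 is not a witness.
Base 13658: x_0 = 13658^6667 mod 26669 = 1. x_0 = 1, so 13658 is not a witness.
Base 23150: x_0 = 23150^6667 mod 26669 = 1. x_0 = 1, so 23150 is not a witness.
No listed base is a witness for 26669.

none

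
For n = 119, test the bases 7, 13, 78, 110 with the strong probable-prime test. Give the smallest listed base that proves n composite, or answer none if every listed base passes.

n − 1 = 118 = 2^1 · 59, so s = 1 and d = 59.
Base 7: x_0 = 7^59 mod 119 = 14. x_0 ∉ {1, 118} and s = 1, so 7 is a Miller–Rabin witness and 119 is composite.
Base 13: x_0 = 13^59 mod 119 = 55. x_0 ∉ {1, 118} and s = 1, so 13 is a Miller–Rabin witness and 119 is composite.
Base 78: x_0 = 78^59 mod 119 = 71. x_0 ∉ {1, 118} and s = 1, so 78 is a Miller–Rabin witness and 119 is composite.
Base 110: x_0 = 110^59 mod 119 = 87. x_0 ∉ {1, 118} and s = 1, so 110 is a Miller–Rabin witness and 119 is composite.
The smallest witness among the given bases is 7.

7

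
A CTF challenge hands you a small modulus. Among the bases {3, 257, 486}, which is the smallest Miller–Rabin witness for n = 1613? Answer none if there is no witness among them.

n − 1 = 1612 = 2^2 · 403, so s = 2 and d = 403.
Base 3: x_0 = 3^403 mod 1613 = 1486. x_0 is neither 1 nor 1612, so continue squaring. x_1 = 1486^2 mod 1613 = 1612. x_1 ≡ −1, so 3 is not a witness.
Base 257: x_0 = 257^403 mod 1613 = 127. x_0 is neither 1 nor 1612, so continue squaring. x_1 = 127^2 mod 1613 = 1612. x_1 ≡ −1, so 257 is not a witness.
Base 486: x_0 = 486^403 mod 1613 = 1612. x_0 = 1612 ≡ −1, so 486 is not a witness.
No listed base is a witness for 1613.

none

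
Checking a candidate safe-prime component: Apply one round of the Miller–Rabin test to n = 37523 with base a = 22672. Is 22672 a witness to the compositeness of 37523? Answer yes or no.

n − 1 = 37522 = 2^1 · 18761, so s = 1 and d = 18761.
x_0 = 22672^18761 mod 37523 = 12232.
x_0 ∉ {1, 37522} and s = 1, so 22672 is a Miller–Rabin witness and 37523 is composite.

yes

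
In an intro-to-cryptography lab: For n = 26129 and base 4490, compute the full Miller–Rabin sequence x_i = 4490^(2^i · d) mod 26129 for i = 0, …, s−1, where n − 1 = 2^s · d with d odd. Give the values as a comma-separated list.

n − 1 = 26128 = 2^4 · 1633, so s = 4 and d = 1633.
x_0 = 4490^1633 mod 26129 = 17019.
x_1 = 17019^2 mod 26129 = 6396.
x_2 = 6396^2 mod 26129 = 16931.
x_3 = 16931^2 mod 26129 = 23631.

17019, 6396, 16931, 23631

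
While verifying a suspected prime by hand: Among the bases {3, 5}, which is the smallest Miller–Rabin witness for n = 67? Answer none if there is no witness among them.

none

n − 1 = 66 = 2^1 · 33, so s = 1 and d = 33.
Base 3: x_0 = 3^33 mod 67 = 66. x_0 = 66 ≡ −1, so 3 is not a witness.
Base 5: x_0 = 5^33 mod 67 = 66. x_0 = 66 ≡ −1, so 5 is not a witness.
No listed base is a witness for 67.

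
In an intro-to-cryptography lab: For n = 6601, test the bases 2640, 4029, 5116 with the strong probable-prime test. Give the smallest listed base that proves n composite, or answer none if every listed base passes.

n − 1 = 6600 = 2^3 · 825, so s = 3 and d = 825.
Base 2640: x_0 = 2640^825 mod 6601 = 1. x_0 = 1, so 2640 is not a witness.
Base 4029: x_0 = 4029^825 mod 6601 = 2416. x_0 is neither 1 nor 6600, so continue squaring. x_1 = 2416^2 mod 6601 = 1772. x_2 = 1772^2 mod 6601 = 4509. Reached i = s−1 = 2 without hitting −1: 4029 is a Miller–Rabin witness and 6601 is composite.
Base 5116: x_0 = 5116^825 mod 6601 = 4829. x_0 is neither 1 nor 6600, so continue squaring. x_1 = 4829^2 mod 6601 = 4509. x_2 = 4509^2 mod 6601 = 1. x_2 = 1 but x_1 ≠ ±1, a nontrivial square root of 1 — 5116 is a witness and 6601 is composite.
The smallest witness among the given bases is 4029.

4029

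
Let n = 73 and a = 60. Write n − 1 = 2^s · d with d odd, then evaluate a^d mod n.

n − 1 = 72 = 2^3 · 9, so s = 3 and d = 9.
60^9 mod 73 = 22.

22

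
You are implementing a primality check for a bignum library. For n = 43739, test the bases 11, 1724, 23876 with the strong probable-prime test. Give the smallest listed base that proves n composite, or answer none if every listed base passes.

none

n − 1 = 43738 = 2^1 · 21869, so s = 1 and d = 21869.
Base 11: x_0 = 11^21869 mod 43739 = 43738. x_0 = 43738 ≡ −1, so 11 is not a witness.
Base 1724: x_0 = 1724^21869 mod 43739 = 1. x_0 = 1, so 1724 is not a witness.
Base 23876: x_0 = 23876^21869 mod 43739 = 1. x_0 = 1, so 23876 is not a witness.
No listed base is a witness for 43739.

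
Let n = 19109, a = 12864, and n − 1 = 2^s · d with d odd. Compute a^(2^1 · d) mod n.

n − 1 = 19108 = 2^2 · 4777, so s = 2 and d = 4777.
x_0 = 12864^4777 mod 19109 = 14221.
x_1 = 14221^2 mod 19109 = 6294.

6294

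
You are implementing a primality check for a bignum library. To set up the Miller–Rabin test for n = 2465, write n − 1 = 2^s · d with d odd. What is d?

Halving: 2464 → 1232 → 616 → 308 → 154 → 77; 77 is odd.
So 2464 = 2^5 · 77.

77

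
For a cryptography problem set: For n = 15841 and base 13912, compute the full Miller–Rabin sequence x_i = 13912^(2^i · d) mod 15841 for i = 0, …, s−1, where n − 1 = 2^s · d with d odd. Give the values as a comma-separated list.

n − 1 = 15840 = 2^5 · 495, so s = 5 and d = 495.
x_0 = 13912^495 mod 15841 = 6726.
x_1 = 6726^2 mod 15841 = 13021.
x_2 = 13021^2 mod 15841 = 218.
x_3 = 218^2 mod 15841 = 1.
x_4 = 1^2 mod 15841 = 1.

6726, 13021, 218, 1, 1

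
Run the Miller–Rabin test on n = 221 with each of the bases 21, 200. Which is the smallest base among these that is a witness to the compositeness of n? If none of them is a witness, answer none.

n − 1 = 220 = 2^2 · 55, so s = 2 and d = 55.
Base 21: x_0 = 21^55 mod 221 = 200. x_0 is neither 1 nor 220, so continue squaring. x_1 = 200^2 mod 221 = 220. x_1 ≡ −1, so 21 is not a witness.
Base 200: x_0 = 200^55 mod 221 = 21. x_0 is neither 1 nor 220, so continue squaring. x_1 = 21^2 mod 221 = 220. x_1 ≡ −1, so 200 is not a witness.
No listed base is a witness for 221.

none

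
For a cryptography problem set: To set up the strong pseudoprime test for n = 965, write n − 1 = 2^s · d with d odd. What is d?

Halving: 964 → 482 → 241; 241 is odd.
So 964 = 2^2 · 241.

241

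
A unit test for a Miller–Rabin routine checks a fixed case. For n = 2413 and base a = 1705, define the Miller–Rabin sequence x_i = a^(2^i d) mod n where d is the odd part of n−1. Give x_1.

n − 1 = 2412 = 2^2 · 603, so s = 2 and d = 603.
x_0 = 1705^603 mod 2413 = 2222.
x_1 = 2222^2 mod 2413 = 286.

286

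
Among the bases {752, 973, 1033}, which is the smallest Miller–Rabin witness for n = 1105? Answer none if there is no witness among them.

n − 1 = 1104 = 2^4 · 69, so s = 4 and d = 69.
Base 752: x_0 = 752^69 mod 1105 = 242. x_0 is neither 1 nor 1104, so continue squaring. x_1 = 242^2 mod 1105 = 1104. x_1 ≡ −1, so 752 is not a witness.
Base 973: x_0 = 973^69 mod 1105 = 463. x_0 is neither 1 nor 1104, so continue squaring. x_1 = 463^2 mod 1105 = 1104. x_1 ≡ −1, so 973 is not a witness.
Base 1033: x_0 = 1033^69 mod 1105 = 863. x_0 is neither 1 nor 1104, so continue squaring. x_1 = 863^2 mod 1105 = 1104. x_1 ≡ −1, so 1033 is not a witness.
No listed base is a witness for 1105.

none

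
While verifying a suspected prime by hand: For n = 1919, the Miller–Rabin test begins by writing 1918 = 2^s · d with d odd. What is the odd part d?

959

Halving: 1918 → 959; 959 is odd.
So 1918 = 2^1 · 959.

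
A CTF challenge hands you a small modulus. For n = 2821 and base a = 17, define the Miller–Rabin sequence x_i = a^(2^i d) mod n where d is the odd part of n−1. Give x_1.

n − 1 = 2820 = 2^2 · 705, so s = 2 and d = 705.
x_0 = 17^705 mod 2821 = 2820.
x_1 = 2820^2 mod 2821 = 1.

1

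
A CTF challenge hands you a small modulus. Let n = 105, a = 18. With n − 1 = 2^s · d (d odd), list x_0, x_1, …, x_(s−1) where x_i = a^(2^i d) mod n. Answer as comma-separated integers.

18, 9, 81

n − 1 = 104 = 2^3 · 13, so s = 3 and d = 13.
x_0 = 18^13 mod 105 = 18.
x_1 = 18^2 mod 105 = 9.
x_2 = 9^2 mod 105 = 81.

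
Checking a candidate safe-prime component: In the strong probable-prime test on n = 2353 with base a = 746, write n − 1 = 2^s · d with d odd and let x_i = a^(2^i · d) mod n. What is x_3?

n − 1 = 2352 = 2^4 · 147, so s = 4 and d = 147.
By repeated squaring, 746^147 ≡ 1594 (mod 2353).
x_0 = 1594.
x_1 = 1594^2 mod 2353 = 1949.
x_2 = 1949^2 mod 2353 = 859.
x_3 = 859^2 mod 2353 = 1392.

1392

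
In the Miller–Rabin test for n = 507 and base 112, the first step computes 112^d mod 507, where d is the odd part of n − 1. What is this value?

n − 1 = 506 = 2^1 · 253, so s = 1 and d = 253.
Repeated squaring mod 507: 112^1 ≡ 112, 112^2 ≡ 376, 112^4 ≡ 430, 112^8 ≡ 352, 112^16 ≡ 196, 112^32 ≡ 391, 112^64 ≡ 274, 112^128 ≡ 40.
253 = 128 + 64 + 32 + 16 + 8 + 4 + 1, so 112^253 ≡ 40·274·391·196·352·430·112 ≡ 346 (mod 507).

346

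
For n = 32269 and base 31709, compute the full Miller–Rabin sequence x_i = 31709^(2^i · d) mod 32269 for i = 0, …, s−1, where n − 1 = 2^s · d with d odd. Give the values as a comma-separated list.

6599, 15920

n − 1 = 32268 = 2^2 · 8067, so s = 2 and d = 8067.
x_0 = 31709^8067 mod 32269 = 6599.
x_1 = 6599^2 mod 32269 = 15920.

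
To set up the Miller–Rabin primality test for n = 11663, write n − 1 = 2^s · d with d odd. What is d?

Halving: 11662 → 5831; 5831 is odd.
So 11662 = 2^1 · 5831.

5831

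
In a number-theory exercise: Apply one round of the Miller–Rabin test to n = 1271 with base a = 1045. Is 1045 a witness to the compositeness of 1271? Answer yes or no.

yes

n − 1 = 1270 = 2^1 · 635, so s = 1 and d = 635.
x_0 = 1045^635 mod 1271 = 378.
x_0 ∉ {1, 1270} and s = 1, so 1045 is a Miller–Rabin witness and 1271 is composite.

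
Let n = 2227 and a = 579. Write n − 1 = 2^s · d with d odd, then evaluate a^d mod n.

n − 1 = 2226 = 2^1 · 1113, so s = 1 and d = 1113.
579^1113 mod 2227 = 562.

562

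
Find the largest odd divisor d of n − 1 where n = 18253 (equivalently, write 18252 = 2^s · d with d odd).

4563

Halving: 18252 → 9126 → 4563; 4563 is odd.
So 18252 = 2^2 · 4563.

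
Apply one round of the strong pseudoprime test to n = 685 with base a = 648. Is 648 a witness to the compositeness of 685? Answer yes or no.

n − 1 = 684 = 2^2 · 171, so s = 2 and d = 171.
Repeated squaring mod 685: 648^1 ≡ 648, 648^2 ≡ 684, 648^4 ≡ 1, 648^8 ≡ 1, 648^16 ≡ 1, 648^32 ≡ 1, 648^64 ≡ 1, 648^128 ≡ 1.
171 = 128 + 32 + 8 + 2 + 1, so 648^171 ≡ 1·1·1·684·648 ≡ 37 (mod 685).
x_0 = 648^171 mod 685 = 37.
x_0 is neither 1 nor 684, so continue squaring.
x_1 = 37^2 mod 685 = 684.
x_1 ≡ −1, so 648 is not a witness.

no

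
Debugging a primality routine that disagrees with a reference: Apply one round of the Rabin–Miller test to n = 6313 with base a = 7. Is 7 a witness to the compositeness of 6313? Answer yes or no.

yes

n − 1 = 6312 = 2^3 · 789, so s = 3 and d = 789.
x_0 = 7^789 mod 6313 = 770.
x_0 is neither 1 nor 6312, so continue squaring.
x_1 = 770^2 mod 6313 = 5791.
x_2 = 5791^2 mod 6313 = 1025.
Reached i = s−1 = 2 without hitting −1: 7 is a Miller–Rabin witness and 6313 is composite.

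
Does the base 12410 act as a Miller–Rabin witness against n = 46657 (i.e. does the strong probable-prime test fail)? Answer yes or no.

no

n − 1 = 46656 = 2^6 · 729, so s = 6 and d = 729.
x_0 = 12410^729 mod 46657 = 216.
x_0 is neither 1 nor 46656, so continue squaring.
x_1 = 216^2 mod 46657 = 46656.
x_1 ≡ −1, so 12410 is not a witness.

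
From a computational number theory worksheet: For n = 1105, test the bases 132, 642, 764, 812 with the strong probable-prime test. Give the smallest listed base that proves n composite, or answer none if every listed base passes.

n − 1 = 1104 = 2^4 · 69, so s = 4 and d = 69.
Base 132: x_0 = 132^69 mod 1105 = 642. x_0 is neither 1 nor 1104, so continue squaring. x_1 = 642^2 mod 1105 = 1104. x_1 ≡ −1, so 132 is not a witness.
Base 642: x_0 = 642^69 mod 1105 = 642. x_0 is neither 1 nor 1104, so continue squaring. x_1 = 642^2 mod 1105 = 1104. x_1 ≡ −1, so 642 is not a witness.
Base 764: x_0 = 764^69 mod 1105 = 1104. x_0 = 1104 ≡ −1, so 764 is not a witness.
Base 812: x_0 = 812^69 mod 1105 = 642. x_0 is neither 1 nor 1104, so continue squaring. x_1 = 642^2 mod 1105 = 1104. x_1 ≡ −1, so 812 is not a witness.
No listed base is a witness for 1105.

none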